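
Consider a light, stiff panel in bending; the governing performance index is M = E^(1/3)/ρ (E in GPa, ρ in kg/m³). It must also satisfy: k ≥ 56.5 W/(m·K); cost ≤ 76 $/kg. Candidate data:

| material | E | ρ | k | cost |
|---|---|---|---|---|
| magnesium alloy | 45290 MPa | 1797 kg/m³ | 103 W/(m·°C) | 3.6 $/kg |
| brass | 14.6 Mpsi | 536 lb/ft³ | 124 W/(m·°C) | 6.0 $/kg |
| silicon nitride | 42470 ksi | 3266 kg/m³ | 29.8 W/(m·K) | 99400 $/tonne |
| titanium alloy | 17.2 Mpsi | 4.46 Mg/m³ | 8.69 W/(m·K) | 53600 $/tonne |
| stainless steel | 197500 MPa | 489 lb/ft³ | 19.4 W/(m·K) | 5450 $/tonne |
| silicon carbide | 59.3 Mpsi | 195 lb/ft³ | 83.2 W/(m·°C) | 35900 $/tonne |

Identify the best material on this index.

silicon carbide

Screen on constraints: k ≥ 56.5 W/(m·K); cost ≤ 76 $/kg. Survivors: magnesium alloy, brass, silicon carbide.
After converting to SI:
  magnesium alloy: E = 45.29 GPa, ρ = 1797 kg/m³
  brass: E = 100.7 GPa, ρ = 8586 kg/m³
  silicon carbide: E = 408.9 GPa, ρ = 3124 kg/m³
  silicon carbide: M = 2.38×10⁻³
  magnesium alloy: M = 1.98×10⁻³
  brass: M = 0.542×10⁻³
Silicon carbide has the largest M.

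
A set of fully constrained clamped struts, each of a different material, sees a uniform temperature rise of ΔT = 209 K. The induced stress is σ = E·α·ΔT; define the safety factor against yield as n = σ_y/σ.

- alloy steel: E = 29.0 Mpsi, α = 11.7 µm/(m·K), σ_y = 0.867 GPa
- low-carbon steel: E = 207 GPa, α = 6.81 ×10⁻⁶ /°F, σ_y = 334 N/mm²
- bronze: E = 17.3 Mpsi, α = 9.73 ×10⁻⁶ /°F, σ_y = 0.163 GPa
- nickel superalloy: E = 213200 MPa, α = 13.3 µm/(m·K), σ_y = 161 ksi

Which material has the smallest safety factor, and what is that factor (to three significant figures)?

bronze, n = 0.373

With everything in SI (GPa, ×10⁻⁶/K, MPa):
  alloy steel: E = 199.9, α = 11.7, σ_y = 867.0 → σ = 489 MPa, n = 1.77
  low-carbon steel: E = 207.0, α = 12.3, σ_y = 334.0 → σ = 530 MPa, n = 0.630
  bronze: E = 119.3, α = 17.5, σ_y = 163.0 → σ = 437 MPa, n = 0.373
  nickel superalloy: E = 213.2, α = 13.3, σ_y = 1110 → σ = 593 MPa, n = 1.87
The minimum is bronze at n = 0.373.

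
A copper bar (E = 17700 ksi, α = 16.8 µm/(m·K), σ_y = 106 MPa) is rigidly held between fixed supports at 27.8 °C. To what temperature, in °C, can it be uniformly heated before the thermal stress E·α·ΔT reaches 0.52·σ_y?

E = 17700 ksi = 122.0 GPa.
E·α·ΔT = 55.12 MPa ⇒ ΔT = 55.12 / (122.0×10³ × 16.8×10⁻⁶) = 26.88 K.
T = 27.8 + 26.88 = 54.68 °C.

54.7 °C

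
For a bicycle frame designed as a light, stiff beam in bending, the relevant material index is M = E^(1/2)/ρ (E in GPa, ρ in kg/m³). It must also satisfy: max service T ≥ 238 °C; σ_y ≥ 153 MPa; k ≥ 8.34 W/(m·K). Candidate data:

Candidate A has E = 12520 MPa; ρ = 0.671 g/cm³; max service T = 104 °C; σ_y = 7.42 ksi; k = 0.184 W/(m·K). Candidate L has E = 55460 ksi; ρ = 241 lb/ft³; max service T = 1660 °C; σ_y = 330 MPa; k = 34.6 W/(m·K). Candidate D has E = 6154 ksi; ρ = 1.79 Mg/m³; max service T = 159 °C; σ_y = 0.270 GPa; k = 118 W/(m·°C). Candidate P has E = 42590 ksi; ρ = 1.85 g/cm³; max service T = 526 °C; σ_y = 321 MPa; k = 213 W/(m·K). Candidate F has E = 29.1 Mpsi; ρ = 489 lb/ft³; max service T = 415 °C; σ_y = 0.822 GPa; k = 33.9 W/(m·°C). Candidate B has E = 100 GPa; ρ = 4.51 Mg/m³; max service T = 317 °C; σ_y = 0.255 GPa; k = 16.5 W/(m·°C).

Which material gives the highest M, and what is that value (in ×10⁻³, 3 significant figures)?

candidate P, M = 9.26×10⁻³

Screen on constraints: max service T ≥ 238 °C; σ_y ≥ 153 MPa; k ≥ 8.34 W/(m·K). Survivors: candidate L, candidate P, candidate F, candidate B.
Convert each candidate to consistent units, then evaluate M:
  candidate L: E = 382.4 GPa, ρ = 3860 kg/m³
  candidate P: E = 293.6 GPa, ρ = 1850 kg/m³
  candidate F: E = 200.6 GPa, ρ = 7833 kg/m³
  candidate B: E = 100.0 GPa, ρ = 4510 kg/m³
  candidate P: M = 9.26×10⁻³
  candidate L: M = 5.07×10⁻³
  candidate B: M = 2.22×10⁻³
  candidate F: M = 1.81×10⁻³
Candidate P has the largest M.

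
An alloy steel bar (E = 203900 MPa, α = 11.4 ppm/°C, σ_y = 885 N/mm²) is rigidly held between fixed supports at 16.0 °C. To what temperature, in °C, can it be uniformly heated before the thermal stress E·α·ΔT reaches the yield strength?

E = 203900 MPa = 203.9 GPa.
σ_y = 885 N/mm² = 885.0 MPa.
E·α·ΔT = 885.0 MPa ⇒ ΔT = 885.0 / (203.9×10³ × 11.4×10⁻⁶) = 380.7 K.
T = 16.0 + 380.7 = 396.7 °C.

397 °C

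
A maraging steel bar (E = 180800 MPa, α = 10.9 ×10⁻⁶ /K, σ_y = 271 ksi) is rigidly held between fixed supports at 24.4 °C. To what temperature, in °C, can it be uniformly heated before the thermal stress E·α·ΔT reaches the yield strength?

973 °C

E = 180800 MPa = 180.8 GPa.
σ_y = 271 ksi = 1868 MPa.
E·α·ΔT = 1868 MPa ⇒ ΔT = 1868 / (180.8×10³ × 10.9×10⁻⁶) = 948.1 K.
T = 24.4 + 948.1 = 972.5 °C.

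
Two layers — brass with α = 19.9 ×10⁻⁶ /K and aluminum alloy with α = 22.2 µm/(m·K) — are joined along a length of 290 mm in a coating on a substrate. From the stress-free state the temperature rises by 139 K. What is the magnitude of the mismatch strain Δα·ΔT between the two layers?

3.20×10⁻⁴

Δα = |19.9 − 22.2|×10⁻⁶/K = 2.30×10⁻⁶/K.
Mismatch strain = Δα·ΔT = 2.30×10⁻⁶ × 139.0 = 3.20×10⁻⁴.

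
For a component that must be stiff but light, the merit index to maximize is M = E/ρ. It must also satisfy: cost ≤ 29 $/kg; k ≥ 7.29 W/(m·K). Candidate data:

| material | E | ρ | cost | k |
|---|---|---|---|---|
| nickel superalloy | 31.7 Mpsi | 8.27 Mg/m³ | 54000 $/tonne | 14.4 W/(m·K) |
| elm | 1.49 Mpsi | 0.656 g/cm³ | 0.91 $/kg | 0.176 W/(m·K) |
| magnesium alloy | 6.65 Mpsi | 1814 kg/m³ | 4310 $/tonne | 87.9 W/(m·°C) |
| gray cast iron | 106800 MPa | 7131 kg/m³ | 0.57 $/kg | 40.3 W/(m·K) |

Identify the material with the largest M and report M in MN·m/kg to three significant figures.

Screen on constraints: cost ≤ 29 $/kg; k ≥ 7.29 W/(m·K). Survivors: magnesium alloy, gray cast iron.
Putting every candidate on a common basis:
  magnesium alloy: E = 45.85 GPa, ρ = 1814 kg/m³
  gray cast iron: E = 106.8 GPa, ρ = 7131 kg/m³
  magnesium alloy: M = 25.3 MN·m/kg
  gray cast iron: M = 15.0 MN·m/kg
Magnesium alloy ranks first.

magnesium alloy, M = 25.3 MN·m/kg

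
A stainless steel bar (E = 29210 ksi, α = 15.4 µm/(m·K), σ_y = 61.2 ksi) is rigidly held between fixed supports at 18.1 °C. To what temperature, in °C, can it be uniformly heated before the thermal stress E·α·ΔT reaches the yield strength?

154 °C

E = 29210 ksi = 201.4 GPa.
σ_y = 61.2 ksi = 422.0 MPa.
E·α·ΔT = 422.0 MPa ⇒ ΔT = 422.0 / (201.4×10³ × 15.4×10⁻⁶) = 136.1 K.
T = 18.1 + 136.1 = 154.2 °C.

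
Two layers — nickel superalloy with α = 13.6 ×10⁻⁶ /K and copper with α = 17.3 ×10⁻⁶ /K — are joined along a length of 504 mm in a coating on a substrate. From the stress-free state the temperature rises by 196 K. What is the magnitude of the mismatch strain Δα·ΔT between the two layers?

7.25×10⁻⁴

Δα = |13.6 − 17.3|×10⁻⁶/K = 3.70×10⁻⁶/K.
Mismatch strain = Δα·ΔT = 3.70×10⁻⁶ × 196.0 = 7.25×10⁻⁴.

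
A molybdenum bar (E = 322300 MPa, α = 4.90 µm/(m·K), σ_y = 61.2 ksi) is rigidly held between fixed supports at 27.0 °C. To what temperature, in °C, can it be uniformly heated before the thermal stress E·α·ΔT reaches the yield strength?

294 °C

E = 322300 MPa = 322.3 GPa.
σ_y = 61.2 ksi = 422.0 MPa.
E·α·ΔT = 422.0 MPa ⇒ ΔT = 422.0 / (322.3×10³ × 4.90×10⁻⁶) = 267.2 K.
T = 27.0 + 267.2 = 294.2 °C.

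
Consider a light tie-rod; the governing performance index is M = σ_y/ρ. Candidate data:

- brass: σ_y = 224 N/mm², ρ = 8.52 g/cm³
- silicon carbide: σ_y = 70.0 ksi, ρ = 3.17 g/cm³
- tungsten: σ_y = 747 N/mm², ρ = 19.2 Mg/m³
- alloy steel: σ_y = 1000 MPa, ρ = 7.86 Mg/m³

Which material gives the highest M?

silicon carbide

In SI units:
  brass: σ_y = 224.0 MPa, ρ = 8520 kg/m³
  silicon carbide: σ_y = 482.6 MPa, ρ = 3170 kg/m³
  tungsten: σ_y = 747.0 MPa, ρ = 19200 kg/m³
  alloy steel: σ_y = 1000 MPa, ρ = 7860 kg/m³
  silicon carbide: M = 152 kN·m/kg
  alloy steel: M = 127 kN·m/kg
  tungsten: M = 38.9 kN·m/kg
  brass: M = 26.3 kN·m/kg
Silicon carbide ranks first.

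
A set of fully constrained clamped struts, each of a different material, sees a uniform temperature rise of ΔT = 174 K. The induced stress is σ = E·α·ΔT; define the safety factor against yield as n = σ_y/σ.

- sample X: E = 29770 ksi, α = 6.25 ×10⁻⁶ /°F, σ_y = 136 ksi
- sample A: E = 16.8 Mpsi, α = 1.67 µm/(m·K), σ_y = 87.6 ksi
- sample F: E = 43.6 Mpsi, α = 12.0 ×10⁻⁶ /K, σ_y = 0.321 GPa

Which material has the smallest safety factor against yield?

In consistent units (E in GPa, α in ×10⁻⁶/K, σ_y in MPa):
  sample X: E = 205.3, α = 11.2, σ_y = 937.7 → σ = 402 MPa, n = 2.33
  sample A: E = 115.8, α = 1.67, σ_y = 604.0 → σ = 33.7 MPa, n = 17.9
  sample F: E = 300.6, α = 12.0, σ_y = 321.0 → σ = 628 MPa, n = 0.511
The minimum is sample F at n = 0.511.

sample F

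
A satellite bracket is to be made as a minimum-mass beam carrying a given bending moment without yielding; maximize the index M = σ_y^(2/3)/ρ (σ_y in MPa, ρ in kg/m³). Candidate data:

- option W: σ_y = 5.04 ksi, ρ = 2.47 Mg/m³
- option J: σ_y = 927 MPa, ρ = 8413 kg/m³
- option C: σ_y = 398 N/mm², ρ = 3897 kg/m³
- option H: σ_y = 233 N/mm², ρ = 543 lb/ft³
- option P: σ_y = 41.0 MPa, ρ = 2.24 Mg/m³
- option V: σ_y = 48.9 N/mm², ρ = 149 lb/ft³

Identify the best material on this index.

In SI units:
  option W: σ_y = 34.75 MPa, ρ = 2470 kg/m³
  option J: σ_y = 927.0 MPa, ρ = 8413 kg/m³
  option C: σ_y = 398.0 MPa, ρ = 3897 kg/m³
  option H: σ_y = 233.0 MPa, ρ = 8698 kg/m³
  option P: σ_y = 41.00 MPa, ρ = 2240 kg/m³
  option V: σ_y = 48.90 MPa, ρ = 2387 kg/m³
  option C: M = 13.9×10⁻³
  option J: M = 11.3×10⁻³
  option V: M = 5.60×10⁻³
  option P: M = 5.31×10⁻³
  option H: M = 4.35×10⁻³
  option W: M = 4.31×10⁻³
Option C ranks first.

option C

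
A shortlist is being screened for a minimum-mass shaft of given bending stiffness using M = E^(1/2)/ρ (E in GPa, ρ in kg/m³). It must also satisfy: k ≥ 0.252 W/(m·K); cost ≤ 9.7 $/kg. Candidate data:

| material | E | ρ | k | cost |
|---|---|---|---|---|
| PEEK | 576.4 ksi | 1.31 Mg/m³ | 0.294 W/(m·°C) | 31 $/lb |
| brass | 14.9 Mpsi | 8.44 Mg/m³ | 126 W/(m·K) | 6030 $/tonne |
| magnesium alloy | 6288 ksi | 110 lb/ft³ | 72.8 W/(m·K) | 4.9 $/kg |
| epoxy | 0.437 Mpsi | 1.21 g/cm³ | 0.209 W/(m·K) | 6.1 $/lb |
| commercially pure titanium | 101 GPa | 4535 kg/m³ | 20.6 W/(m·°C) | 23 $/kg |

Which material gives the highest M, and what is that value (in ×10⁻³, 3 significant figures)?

Screen on constraints: k ≥ 0.252 W/(m·K); cost ≤ 9.7 $/kg. Survivors: brass, magnesium alloy.
Putting every candidate on a common basis:
  brass: E = 102.7 GPa, ρ = 8440 kg/m³
  magnesium alloy: E = 43.35 GPa, ρ = 1762 kg/m³
  magnesium alloy: M = 3.74×10⁻³
  brass: M = 1.20×10⁻³
The maximum is for magnesium alloy.

magnesium alloy, M = 3.74×10⁻³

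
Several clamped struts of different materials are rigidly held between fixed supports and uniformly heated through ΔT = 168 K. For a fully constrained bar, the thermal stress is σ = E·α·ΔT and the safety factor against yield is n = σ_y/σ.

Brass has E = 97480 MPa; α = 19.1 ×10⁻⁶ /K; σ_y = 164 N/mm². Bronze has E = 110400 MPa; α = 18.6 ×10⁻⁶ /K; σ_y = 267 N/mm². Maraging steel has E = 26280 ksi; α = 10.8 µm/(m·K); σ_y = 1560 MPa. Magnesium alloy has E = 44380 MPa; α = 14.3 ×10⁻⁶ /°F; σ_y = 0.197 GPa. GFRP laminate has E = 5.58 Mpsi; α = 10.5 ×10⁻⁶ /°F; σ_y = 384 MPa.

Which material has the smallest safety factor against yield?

Converting E to GPa, α to ×10⁻⁶/K, σ_y to MPa, then σ and n for each:
  brass: E = 97.48, α = 19.1, σ_y = 164.0 → σ = 313 MPa, n = 0.524
  bronze: E = 110.4, α = 18.6, σ_y = 267.0 → σ = 345 MPa, n = 0.774
  maraging steel: E = 181.2, α = 10.8, σ_y = 1560 → σ = 329 MPa, n = 4.75
  magnesium alloy: E = 44.38, α = 25.7, σ_y = 197.0 → σ = 192 MPa, n = 1.03
  GFRP laminate: E = 38.47, α = 18.9, σ_y = 384.0 → σ = 122 MPa, n = 3.14
The minimum is brass at n = 0.524.

brass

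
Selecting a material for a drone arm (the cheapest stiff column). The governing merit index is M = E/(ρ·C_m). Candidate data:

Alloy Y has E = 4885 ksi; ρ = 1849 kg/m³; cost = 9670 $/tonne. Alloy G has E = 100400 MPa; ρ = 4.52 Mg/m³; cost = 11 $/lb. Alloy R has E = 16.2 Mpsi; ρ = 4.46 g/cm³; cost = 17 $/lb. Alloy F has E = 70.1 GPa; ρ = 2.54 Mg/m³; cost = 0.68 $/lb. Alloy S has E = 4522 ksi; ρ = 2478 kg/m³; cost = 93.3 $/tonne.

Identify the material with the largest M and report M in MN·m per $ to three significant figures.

After converting to SI:
  alloy Y: E = 33.68 GPa, ρ = 1849 kg/m³, cost = 9.670 $/kg
  alloy G: E = 100.4 GPa, ρ = 4520 kg/m³, cost = 24.25 $/kg
  alloy R: E = 111.7 GPa, ρ = 4460 kg/m³, cost = 37.48 $/kg
  alloy F: E = 70.10 GPa, ρ = 2540 kg/m³, cost = 1.499 $/kg
  alloy S: E = 31.18 GPa, ρ = 2478 kg/m³, cost = 0.09330 $/kg
  alloy S: M = 135 MN·m per $
  alloy F: M = 18.4 MN·m per $
  alloy Y: M = 1.88 MN·m per $
  alloy G: M = 0.916 MN·m per $
  alloy R: M = 0.668 MN·m per $
Alloy S ranks first.

alloy S, M = 135 MN·m per $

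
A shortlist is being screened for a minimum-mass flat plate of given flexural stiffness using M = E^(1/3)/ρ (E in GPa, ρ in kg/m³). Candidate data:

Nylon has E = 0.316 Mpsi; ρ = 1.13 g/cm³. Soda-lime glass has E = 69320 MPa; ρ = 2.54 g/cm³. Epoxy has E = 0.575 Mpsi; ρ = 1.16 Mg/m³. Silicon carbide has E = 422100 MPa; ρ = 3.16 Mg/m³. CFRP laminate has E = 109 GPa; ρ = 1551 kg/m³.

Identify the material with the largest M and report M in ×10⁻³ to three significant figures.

Normalizing units and computing the index:
  nylon: E = 2.179 GPa, ρ = 1130 kg/m³
  soda-lime glass: E = 69.32 GPa, ρ = 2540 kg/m³
  epoxy: E = 3.964 GPa, ρ = 1160 kg/m³
  silicon carbide: E = 422.1 GPa, ρ = 3160 kg/m³
  CFRP laminate: E = 109.0 GPa, ρ = 1551 kg/m³
  CFRP laminate: M = 3.08×10⁻³
  silicon carbide: M = 2.37×10⁻³
  soda-lime glass: M = 1.62×10⁻³
  epoxy: M = 1.36×10⁻³
  nylon: M = 1.15×10⁻³
CFRP laminate ranks first.

CFRP laminate, M = 3.08×10⁻³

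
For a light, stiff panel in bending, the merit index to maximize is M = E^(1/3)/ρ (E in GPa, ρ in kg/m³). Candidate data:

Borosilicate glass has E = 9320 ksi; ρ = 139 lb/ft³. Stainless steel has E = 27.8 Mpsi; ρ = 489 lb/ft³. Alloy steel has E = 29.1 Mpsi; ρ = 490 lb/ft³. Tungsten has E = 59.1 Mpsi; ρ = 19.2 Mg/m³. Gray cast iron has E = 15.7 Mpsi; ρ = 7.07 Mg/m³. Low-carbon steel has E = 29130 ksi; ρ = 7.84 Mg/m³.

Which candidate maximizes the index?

borosilicate glass

Convert each candidate to consistent units, then evaluate M:
  borosilicate glass: E = 64.26 GPa, ρ = 2227 kg/m³
  stainless steel: E = 191.7 GPa, ρ = 7833 kg/m³
  alloy steel: E = 200.6 GPa, ρ = 7849 kg/m³
  tungsten: E = 407.5 GPa, ρ = 19200 kg/m³
  gray cast iron: E = 108.2 GPa, ρ = 7070 kg/m³
  low-carbon steel: E = 200.8 GPa, ρ = 7840 kg/m³
  borosilicate glass: M = 1.80×10⁻³
  low-carbon steel: M = 0.747×10⁻³
  alloy steel: M = 0.746×10⁻³
  stainless steel: M = 0.736×10⁻³
  gray cast iron: M = 0.674×10⁻³
  tungsten: M = 0.386×10⁻³
Highest index: borosilicate glass.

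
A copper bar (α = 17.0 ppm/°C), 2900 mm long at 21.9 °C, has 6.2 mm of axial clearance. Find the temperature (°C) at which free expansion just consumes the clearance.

α·L₀·ΔT = 6.2 mm ⇒ ΔT = 6.2 / (17.0×10⁻⁶ × 2900.0) = 125.8 K.
T = 21.9 + 125.8 = 147.7 °C.

148 °C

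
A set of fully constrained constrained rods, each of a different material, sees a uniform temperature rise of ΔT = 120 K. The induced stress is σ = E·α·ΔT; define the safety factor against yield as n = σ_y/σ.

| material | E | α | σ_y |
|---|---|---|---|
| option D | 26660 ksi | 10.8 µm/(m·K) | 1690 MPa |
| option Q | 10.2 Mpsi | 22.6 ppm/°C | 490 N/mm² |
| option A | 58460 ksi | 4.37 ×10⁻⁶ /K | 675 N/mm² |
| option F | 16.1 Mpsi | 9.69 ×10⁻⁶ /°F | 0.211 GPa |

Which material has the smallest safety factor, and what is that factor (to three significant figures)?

option F, n = 0.908

Converting E to GPa, α to ×10⁻⁶/K, σ_y to MPa, then σ and n for each:
  option D: E = 183.8, α = 10.8, σ_y = 1690 → σ = 238 MPa, n = 7.09
  option Q: E = 70.33, α = 22.6, σ_y = 490.0 → σ = 191 MPa, n = 2.57
  option A: E = 403.1, α = 4.37, σ_y = 675.0 → σ = 211 MPa, n = 3.19
  option F: E = 111.0, α = 17.4, σ_y = 211.0 → σ = 232 MPa, n = 0.908
Smallest n: option F with n = 0.908.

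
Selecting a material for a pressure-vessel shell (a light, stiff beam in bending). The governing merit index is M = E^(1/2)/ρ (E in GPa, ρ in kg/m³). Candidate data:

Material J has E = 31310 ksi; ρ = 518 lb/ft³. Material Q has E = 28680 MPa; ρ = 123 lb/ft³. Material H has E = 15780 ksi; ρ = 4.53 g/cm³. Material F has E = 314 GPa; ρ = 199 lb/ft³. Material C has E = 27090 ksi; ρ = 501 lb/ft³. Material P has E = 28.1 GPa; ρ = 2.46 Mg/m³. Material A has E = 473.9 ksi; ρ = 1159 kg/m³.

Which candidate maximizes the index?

Putting every candidate on a common basis:
  material J: E = 215.9 GPa, ρ = 8298 kg/m³
  material Q: E = 28.68 GPa, ρ = 1970 kg/m³
  material H: E = 108.8 GPa, ρ = 4530 kg/m³
  material F: E = 314.0 GPa, ρ = 3188 kg/m³
  material C: E = 186.8 GPa, ρ = 8025 kg/m³
  material P: E = 28.10 GPa, ρ = 2460 kg/m³
  material A: E = 3.267 GPa, ρ = 1159 kg/m³
  material F: M = 5.56×10⁻³
  material Q: M = 2.72×10⁻³
  material H: M = 2.30×10⁻³
  material P: M = 2.15×10⁻³
  material J: M = 1.77×10⁻³
  material C: M = 1.70×10⁻³
  material A: M = 1.56×10⁻³
Material F has the largest M.

material F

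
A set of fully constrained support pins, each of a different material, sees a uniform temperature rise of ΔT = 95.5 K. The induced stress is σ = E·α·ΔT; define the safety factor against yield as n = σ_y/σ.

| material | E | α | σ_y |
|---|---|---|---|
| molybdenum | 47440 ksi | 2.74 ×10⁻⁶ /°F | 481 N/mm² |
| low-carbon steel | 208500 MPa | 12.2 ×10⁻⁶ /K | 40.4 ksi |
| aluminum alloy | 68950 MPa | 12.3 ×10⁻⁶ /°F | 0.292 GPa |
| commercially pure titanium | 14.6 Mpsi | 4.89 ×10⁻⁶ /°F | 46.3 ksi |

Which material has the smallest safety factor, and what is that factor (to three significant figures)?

With everything in SI (GPa, ×10⁻⁶/K, MPa):
  molybdenum: E = 327.1, α = 4.93, σ_y = 481.0 → σ = 154 MPa, n = 3.12
  low-carbon steel: E = 208.5, α = 12.2, σ_y = 278.5 → σ = 243 MPa, n = 1.15
  aluminum alloy: E = 68.95, α = 22.1, σ_y = 292.0 → σ = 146 MPa, n = 2.00
  commercially pure titanium: E = 100.7, α = 8.80, σ_y = 319.2 → σ = 84.6 MPa, n = 3.77
Low-carbon steel has the lowest safety factor, n = 1.15.

low-carbon steel, n = 1.15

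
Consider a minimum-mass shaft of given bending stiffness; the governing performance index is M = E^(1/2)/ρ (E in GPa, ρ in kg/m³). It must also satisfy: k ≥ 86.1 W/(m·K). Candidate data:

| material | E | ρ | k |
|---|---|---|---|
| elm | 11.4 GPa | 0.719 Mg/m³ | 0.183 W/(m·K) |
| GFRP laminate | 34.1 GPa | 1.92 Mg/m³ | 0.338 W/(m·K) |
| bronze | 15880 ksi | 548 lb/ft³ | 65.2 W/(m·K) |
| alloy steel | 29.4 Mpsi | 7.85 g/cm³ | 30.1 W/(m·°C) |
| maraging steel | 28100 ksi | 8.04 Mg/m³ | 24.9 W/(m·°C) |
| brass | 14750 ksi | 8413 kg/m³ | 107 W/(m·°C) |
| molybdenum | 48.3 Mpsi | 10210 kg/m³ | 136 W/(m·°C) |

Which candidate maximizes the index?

Screen on constraints: k ≥ 86.1 W/(m·K). Survivors: brass, molybdenum.
Convert each candidate to consistent units, then evaluate M:
  brass: E = 101.7 GPa, ρ = 8413 kg/m³
  molybdenum: E = 333.0 GPa, ρ = 10210 kg/m³
  molybdenum: M = 1.79×10⁻³
  brass: M = 1.20×10⁻³
Molybdenum ranks first.

molybdenum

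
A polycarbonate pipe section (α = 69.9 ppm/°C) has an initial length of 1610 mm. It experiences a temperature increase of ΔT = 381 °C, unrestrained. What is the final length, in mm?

1652.9 mm

ΔL = α·L₀·ΔT = 69.9×10⁻⁶ × 1610 mm × 381.0 K = 42.9 mm.
L = L₀ + ΔL = 1610 + 42.9 = 1652.9 mm.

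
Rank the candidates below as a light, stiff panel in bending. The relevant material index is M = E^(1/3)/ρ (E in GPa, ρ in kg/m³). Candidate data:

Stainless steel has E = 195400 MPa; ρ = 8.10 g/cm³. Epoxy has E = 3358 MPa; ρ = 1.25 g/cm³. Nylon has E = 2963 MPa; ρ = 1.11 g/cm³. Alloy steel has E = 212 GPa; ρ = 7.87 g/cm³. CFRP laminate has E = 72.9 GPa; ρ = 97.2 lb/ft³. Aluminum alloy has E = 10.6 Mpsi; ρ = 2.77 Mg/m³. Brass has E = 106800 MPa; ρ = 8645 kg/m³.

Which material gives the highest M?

Normalizing units and computing the index:
  stainless steel: E = 195.4 GPa, ρ = 8100 kg/m³
  epoxy: E = 3.358 GPa, ρ = 1250 kg/m³
  nylon: E = 2.963 GPa, ρ = 1110 kg/m³
  alloy steel: E = 212.0 GPa, ρ = 7870 kg/m³
  CFRP laminate: E = 72.90 GPa, ρ = 1557 kg/m³
  aluminum alloy: E = 73.08 GPa, ρ = 2770 kg/m³
  brass: E = 106.8 GPa, ρ = 8645 kg/m³
  CFRP laminate: M = 2.68×10⁻³
  aluminum alloy: M = 1.51×10⁻³
  nylon: M = 1.29×10⁻³
  epoxy: M = 1.20×10⁻³
  alloy steel: M = 0.758×10⁻³
  stainless steel: M = 0.716×10⁻³
  brass: M = 0.549×10⁻³
CFRP laminate has the largest M.

CFRP laminate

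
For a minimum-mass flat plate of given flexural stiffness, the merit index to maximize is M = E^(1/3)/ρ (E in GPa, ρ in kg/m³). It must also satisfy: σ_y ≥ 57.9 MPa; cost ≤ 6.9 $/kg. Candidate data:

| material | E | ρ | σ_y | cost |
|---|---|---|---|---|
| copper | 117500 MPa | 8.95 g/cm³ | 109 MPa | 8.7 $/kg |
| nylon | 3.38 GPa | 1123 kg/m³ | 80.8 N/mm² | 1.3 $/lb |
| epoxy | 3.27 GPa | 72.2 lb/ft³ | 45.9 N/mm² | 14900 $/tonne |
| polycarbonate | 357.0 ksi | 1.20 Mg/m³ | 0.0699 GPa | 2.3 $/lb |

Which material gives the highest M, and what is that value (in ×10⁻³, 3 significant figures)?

Screen on constraints: σ_y ≥ 57.9 MPa; cost ≤ 6.9 $/kg. Survivors: nylon, polycarbonate.
Putting every candidate on a common basis:
  nylon: E = 3.380 GPa, ρ = 1123 kg/m³
  polycarbonate: E = 2.461 GPa, ρ = 1200 kg/m³
  nylon: M = 1.34×10⁻³
  polycarbonate: M = 1.13×10⁻³
Nylon has the largest M.

nylon, M = 1.34×10⁻³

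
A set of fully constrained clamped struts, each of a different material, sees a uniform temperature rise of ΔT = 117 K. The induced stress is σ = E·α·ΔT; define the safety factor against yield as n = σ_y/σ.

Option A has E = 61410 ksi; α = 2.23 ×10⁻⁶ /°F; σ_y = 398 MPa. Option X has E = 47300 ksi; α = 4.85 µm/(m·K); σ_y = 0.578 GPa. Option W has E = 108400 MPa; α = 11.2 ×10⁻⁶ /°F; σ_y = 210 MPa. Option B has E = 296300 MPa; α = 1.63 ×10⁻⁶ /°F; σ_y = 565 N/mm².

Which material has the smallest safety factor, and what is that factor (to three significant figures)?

option W, n = 0.821

Per material, after unit conversion:
  option A: E = 423.4, α = 4.01, σ_y = 398.0 → σ = 199 MPa, n = 2.00
  option X: E = 326.1, α = 4.85, σ_y = 578.0 → σ = 185 MPa, n = 3.12
  option W: E = 108.4, α = 20.2, σ_y = 210.0 → σ = 256 MPa, n = 0.821
  option B: E = 296.3, α = 2.93, σ_y = 565.0 → σ = 102 MPa, n = 5.55
Option W has the lowest safety factor, n = 0.821.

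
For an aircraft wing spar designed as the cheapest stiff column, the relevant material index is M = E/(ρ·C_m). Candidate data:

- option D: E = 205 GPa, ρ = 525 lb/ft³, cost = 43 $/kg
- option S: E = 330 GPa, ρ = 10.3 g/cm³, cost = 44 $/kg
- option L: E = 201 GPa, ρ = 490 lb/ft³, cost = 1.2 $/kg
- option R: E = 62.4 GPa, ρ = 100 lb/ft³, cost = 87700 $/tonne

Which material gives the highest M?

option L

Normalizing units and computing the index:
  option D: E = 205.0 GPa, ρ = 8410 kg/m³, cost = 43.00 $/kg
  option S: E = 330.0 GPa, ρ = 10300 kg/m³, cost = 44.00 $/kg
  option L: E = 201.0 GPa, ρ = 7849 kg/m³, cost = 1.200 $/kg
  option R: E = 62.40 GPa, ρ = 1602 kg/m³, cost = 87.70 $/kg
  option L: M = 21.3 MN·m per $
  option S: M = 0.728 MN·m per $
  option D: M = 0.567 MN·m per $
  option R: M = 0.444 MN·m per $
Option L ranks first.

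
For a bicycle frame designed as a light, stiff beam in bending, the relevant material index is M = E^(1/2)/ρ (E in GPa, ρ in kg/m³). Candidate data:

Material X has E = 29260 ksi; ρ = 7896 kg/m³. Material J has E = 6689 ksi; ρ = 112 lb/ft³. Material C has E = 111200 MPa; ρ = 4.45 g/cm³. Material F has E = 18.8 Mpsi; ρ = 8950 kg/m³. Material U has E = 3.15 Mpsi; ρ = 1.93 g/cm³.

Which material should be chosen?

material J

In SI units:
  material X: E = 201.7 GPa, ρ = 7896 kg/m³
  material J: E = 46.12 GPa, ρ = 1794 kg/m³
  material C: E = 111.2 GPa, ρ = 4450 kg/m³
  material F: E = 129.6 GPa, ρ = 8950 kg/m³
  material U: E = 21.72 GPa, ρ = 1930 kg/m³
  material J: M = 3.79×10⁻³
  material U: M = 2.41×10⁻³
  material C: M = 2.37×10⁻³
  material X: M = 1.80×10⁻³
  material F: M = 1.27×10⁻³
The maximum is for material J.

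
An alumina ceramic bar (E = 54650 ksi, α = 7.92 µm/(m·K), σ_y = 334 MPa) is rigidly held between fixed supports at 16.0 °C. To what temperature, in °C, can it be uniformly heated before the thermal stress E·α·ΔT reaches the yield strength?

E = 54650 ksi = 376.8 GPa.
E·α·ΔT = 334.0 MPa ⇒ ΔT = 334.0 / (376.8×10³ × 7.92×10⁻⁶) = 111.9 K.
T = 16.0 + 111.9 = 127.9 °C.

128 °C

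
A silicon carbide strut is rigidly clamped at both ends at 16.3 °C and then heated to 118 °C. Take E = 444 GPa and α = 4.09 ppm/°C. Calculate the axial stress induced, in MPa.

ΔT = 101.7 K. Constrained thermal stress σ = E·α·ΔT = 444.0×10³ MPa × 4.09×10⁻⁶ × 101.7 = 185 MPa (compressive).

185 MPa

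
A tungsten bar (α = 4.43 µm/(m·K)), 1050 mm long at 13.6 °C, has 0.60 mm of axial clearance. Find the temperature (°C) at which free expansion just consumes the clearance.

α·L₀·ΔT = 0.6 mm ⇒ ΔT = 0.6 / (4.43×10⁻⁶ × 1050.0) = 129.0 K.
T = 13.6 + 129.0 = 142.6 °C.

143 °C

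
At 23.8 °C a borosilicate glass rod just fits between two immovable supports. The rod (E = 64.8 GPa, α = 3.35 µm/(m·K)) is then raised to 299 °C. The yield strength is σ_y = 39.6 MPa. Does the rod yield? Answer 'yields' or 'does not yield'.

ΔT = 275.2 K. Constrained thermal stress σ = E·α·ΔT = 64.80×10³ MPa × 3.35×10⁻⁶ × 275.2 = 59.7 MPa (compressive).
Compare to σ_y = 39.6 MPa: σ ≥ σ_y, so it yields.

yields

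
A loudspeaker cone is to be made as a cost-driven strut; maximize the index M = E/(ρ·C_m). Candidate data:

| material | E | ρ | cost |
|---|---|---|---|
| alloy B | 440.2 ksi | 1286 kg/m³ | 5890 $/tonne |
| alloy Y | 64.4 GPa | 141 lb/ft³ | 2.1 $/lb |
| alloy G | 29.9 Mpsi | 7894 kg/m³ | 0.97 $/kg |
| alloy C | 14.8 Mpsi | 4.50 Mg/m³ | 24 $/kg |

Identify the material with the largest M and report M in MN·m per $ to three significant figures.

Convert each candidate to consistent units, then evaluate M:
  alloy B: E = 3.035 GPa, ρ = 1286 kg/m³, cost = 5.890 $/kg
  alloy Y: E = 64.40 GPa, ρ = 2259 kg/m³, cost = 4.630 $/kg
  alloy G: E = 206.2 GPa, ρ = 7894 kg/m³, cost = 0.9700 $/kg
  alloy C: E = 102.0 GPa, ρ = 4500 kg/m³, cost = 24.00 $/kg
  alloy G: M = 26.9 MN·m per $
  alloy Y: M = 6.16 MN·m per $
  alloy C: M = 0.945 MN·m per $
  alloy B: M = 0.401 MN·m per $
Alloy G has the largest M.

alloy G, M = 26.9 MN·m per $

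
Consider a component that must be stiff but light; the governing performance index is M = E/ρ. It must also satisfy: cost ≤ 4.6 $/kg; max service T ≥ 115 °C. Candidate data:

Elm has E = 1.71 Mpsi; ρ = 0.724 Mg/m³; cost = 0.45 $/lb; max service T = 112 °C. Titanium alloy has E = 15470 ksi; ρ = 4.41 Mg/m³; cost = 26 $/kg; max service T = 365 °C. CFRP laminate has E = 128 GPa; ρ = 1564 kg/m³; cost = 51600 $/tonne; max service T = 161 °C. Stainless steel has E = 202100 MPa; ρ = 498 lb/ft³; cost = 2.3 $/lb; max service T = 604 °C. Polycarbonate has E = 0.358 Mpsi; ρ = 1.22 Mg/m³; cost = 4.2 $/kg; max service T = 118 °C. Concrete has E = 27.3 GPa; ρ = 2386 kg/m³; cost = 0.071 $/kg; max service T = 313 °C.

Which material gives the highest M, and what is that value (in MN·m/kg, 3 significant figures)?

concrete, M = 11.4 MN·m/kg

Screen on constraints: cost ≤ 4.6 $/kg; max service T ≥ 115 °C. Survivors: polycarbonate, concrete.
Normalizing units and computing the index:
  polycarbonate: E = 2.468 GPa, ρ = 1220 kg/m³
  concrete: E = 27.30 GPa, ρ = 2386 kg/m³
  concrete: M = 11.4 MN·m/kg
  polycarbonate: M = 2.02 MN·m/kg
The maximum is for concrete.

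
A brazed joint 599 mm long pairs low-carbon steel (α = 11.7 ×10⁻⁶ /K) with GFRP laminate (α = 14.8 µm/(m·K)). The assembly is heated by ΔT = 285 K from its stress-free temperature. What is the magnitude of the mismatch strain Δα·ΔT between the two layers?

8.84×10⁻⁴

Δα = |11.7 − 14.8|×10⁻⁶/K = 3.10×10⁻⁶/K.
Mismatch strain = Δα·ΔT = 3.10×10⁻⁶ × 285.0 = 8.84×10⁻⁴.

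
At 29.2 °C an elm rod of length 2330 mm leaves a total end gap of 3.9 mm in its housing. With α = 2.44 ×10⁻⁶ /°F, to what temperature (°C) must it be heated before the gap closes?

α = 2.44×10⁻⁶/°F × 9/5 = 4.39×10⁻⁶/K.
α·L₀·ΔT = 3.9 mm ⇒ ΔT = 3.9 / (4.39×10⁻⁶ × 2330.0) = 381.1 K.
T = 29.2 + 381.1 = 410.3 °C.

410 °C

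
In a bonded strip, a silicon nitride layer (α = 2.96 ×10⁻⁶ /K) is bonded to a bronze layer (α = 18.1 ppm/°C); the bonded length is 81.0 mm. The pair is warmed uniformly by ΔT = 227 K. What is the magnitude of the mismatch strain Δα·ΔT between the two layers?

Δα = |2.96 − 18.1|×10⁻⁶/K = 15.1×10⁻⁶/K.
Mismatch strain = Δα·ΔT = 15.1×10⁻⁶ × 227.0 = 3.44×10⁻³.

3.44×10⁻³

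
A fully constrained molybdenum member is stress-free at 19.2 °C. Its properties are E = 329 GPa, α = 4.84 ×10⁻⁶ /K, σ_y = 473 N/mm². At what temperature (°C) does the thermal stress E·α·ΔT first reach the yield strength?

σ_y = 473 N/mm² = 473.0 MPa.
E·α·ΔT = 473.0 MPa ⇒ ΔT = 473.0 / (329.0×10³ × 4.84×10⁻⁶) = 297.0 K.
T = 19.2 + 297.0 = 316.2 °C.

316 °C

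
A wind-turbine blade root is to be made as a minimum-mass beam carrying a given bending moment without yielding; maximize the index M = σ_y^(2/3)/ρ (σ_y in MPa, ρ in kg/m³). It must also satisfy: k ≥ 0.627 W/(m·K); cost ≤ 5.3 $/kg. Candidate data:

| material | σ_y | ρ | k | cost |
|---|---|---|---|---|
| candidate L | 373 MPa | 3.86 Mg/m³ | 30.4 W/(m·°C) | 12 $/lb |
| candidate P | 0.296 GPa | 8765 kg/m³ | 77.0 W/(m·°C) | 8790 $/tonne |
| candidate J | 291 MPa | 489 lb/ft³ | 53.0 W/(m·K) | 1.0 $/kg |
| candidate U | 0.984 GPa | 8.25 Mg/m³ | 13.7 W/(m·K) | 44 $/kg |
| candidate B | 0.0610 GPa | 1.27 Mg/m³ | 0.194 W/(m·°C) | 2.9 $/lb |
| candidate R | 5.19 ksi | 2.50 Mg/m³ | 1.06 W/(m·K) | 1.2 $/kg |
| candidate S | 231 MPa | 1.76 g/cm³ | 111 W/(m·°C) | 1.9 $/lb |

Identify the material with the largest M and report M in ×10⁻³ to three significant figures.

candidate S, M = 21.4×10⁻³

Screen on constraints: k ≥ 0.627 W/(m·K); cost ≤ 5.3 $/kg. Survivors: candidate J, candidate R, candidate S.
In SI units:
  candidate J: σ_y = 291.0 MPa, ρ = 7833 kg/m³
  candidate R: σ_y = 35.78 MPa, ρ = 2500 kg/m³
  candidate S: σ_y = 231.0 MPa, ρ = 1760 kg/m³
  candidate S: M = 21.4×10⁻³
  candidate J: M = 5.61×10⁻³
  candidate R: M = 4.34×10⁻³
Candidate S has the largest M.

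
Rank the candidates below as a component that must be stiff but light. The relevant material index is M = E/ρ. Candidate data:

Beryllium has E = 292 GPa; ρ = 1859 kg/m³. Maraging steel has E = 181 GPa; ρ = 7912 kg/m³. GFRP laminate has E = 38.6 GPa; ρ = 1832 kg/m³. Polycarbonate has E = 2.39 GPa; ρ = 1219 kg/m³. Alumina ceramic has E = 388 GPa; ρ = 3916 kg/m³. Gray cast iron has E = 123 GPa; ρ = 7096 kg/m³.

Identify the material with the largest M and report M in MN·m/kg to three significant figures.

Per-candidate index values:
  beryllium: M = 157 MN·m/kg
  alumina ceramic: M = 99.1 MN·m/kg
  maraging steel: M = 22.9 MN·m/kg
  GFRP laminate: M = 21.1 MN·m/kg
  gray cast iron: M = 17.3 MN·m/kg
  polycarbonate: M = 1.96 MN·m/kg
Highest index: beryllium.

beryllium, M = 157 MN·m/kg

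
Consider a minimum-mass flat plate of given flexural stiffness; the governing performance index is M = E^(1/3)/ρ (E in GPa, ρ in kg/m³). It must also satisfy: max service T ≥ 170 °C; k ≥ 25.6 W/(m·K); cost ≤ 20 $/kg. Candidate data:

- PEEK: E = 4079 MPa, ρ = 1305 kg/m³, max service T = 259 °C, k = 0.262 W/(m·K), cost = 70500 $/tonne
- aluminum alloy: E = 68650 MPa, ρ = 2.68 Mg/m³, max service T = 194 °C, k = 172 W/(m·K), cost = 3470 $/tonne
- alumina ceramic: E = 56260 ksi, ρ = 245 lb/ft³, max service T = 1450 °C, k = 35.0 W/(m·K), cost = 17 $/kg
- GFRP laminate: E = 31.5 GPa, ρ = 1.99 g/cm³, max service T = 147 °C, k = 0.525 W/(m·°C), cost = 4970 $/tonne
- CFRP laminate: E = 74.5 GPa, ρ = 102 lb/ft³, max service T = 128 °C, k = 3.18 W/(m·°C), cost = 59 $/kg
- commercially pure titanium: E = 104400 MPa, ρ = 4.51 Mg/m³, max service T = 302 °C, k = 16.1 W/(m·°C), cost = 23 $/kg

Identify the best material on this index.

alumina ceramic

Screen on constraints: max service T ≥ 170 °C; k ≥ 25.6 W/(m·K); cost ≤ 20 $/kg. Survivors: aluminum alloy, alumina ceramic.
Putting every candidate on a common basis:
  aluminum alloy: E = 68.65 GPa, ρ = 2680 kg/m³
  alumina ceramic: E = 387.9 GPa, ρ = 3925 kg/m³
  alumina ceramic: M = 1.86×10⁻³
  aluminum alloy: M = 1.53×10⁻³
Alumina ceramic has the largest M.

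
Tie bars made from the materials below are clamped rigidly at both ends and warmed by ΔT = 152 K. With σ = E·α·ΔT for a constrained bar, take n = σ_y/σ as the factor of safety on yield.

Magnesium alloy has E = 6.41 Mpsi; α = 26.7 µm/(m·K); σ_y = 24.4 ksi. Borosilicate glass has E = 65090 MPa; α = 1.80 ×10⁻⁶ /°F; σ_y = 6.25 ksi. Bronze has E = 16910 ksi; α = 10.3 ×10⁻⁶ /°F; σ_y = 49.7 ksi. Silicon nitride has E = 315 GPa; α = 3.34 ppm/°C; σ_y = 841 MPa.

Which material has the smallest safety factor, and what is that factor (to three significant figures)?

magnesium alloy, n = 0.938

Per material, after unit conversion:
  magnesium alloy: E = 44.20, α = 26.7, σ_y = 168.2 → σ = 179 MPa, n = 0.938
  borosilicate glass: E = 65.09, α = 3.24, σ_y = 43.09 → σ = 32.1 MPa, n = 1.34
  bronze: E = 116.6, α = 18.5, σ_y = 342.7 → σ = 329 MPa, n = 1.04
  silicon nitride: E = 315.0, α = 3.34, σ_y = 841.0 → σ = 160 MPa, n = 5.26
The minimum is magnesium alloy at n = 0.938.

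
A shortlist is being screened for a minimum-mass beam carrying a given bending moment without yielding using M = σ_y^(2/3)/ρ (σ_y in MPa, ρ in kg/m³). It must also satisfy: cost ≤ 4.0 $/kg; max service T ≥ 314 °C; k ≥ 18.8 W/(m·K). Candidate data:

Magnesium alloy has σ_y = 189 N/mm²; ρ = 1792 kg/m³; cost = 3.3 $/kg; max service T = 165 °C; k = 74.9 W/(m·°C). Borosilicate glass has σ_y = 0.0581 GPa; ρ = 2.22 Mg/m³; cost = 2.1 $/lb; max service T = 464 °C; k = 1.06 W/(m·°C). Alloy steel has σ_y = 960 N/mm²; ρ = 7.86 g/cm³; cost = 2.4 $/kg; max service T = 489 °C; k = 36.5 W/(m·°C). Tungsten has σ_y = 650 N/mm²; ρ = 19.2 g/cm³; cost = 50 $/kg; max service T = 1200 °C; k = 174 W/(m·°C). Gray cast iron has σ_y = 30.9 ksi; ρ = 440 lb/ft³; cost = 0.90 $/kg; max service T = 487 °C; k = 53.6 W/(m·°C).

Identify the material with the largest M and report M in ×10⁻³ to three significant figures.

Screen on constraints: cost ≤ 4.0 $/kg; max service T ≥ 314 °C; k ≥ 18.8 W/(m·K). Survivors: alloy steel, gray cast iron.
Putting every candidate on a common basis:
  alloy steel: σ_y = 960.0 MPa, ρ = 7860 kg/m³
  gray cast iron: σ_y = 213.0 MPa, ρ = 7048 kg/m³
  alloy steel: M = 12.4×10⁻³
  gray cast iron: M = 5.06×10⁻³
Highest index: alloy steel.

alloy steel, M = 12.4×10⁻³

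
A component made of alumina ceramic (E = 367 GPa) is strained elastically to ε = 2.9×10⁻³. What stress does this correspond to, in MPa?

1060 MPa

σ = E·ε = 367000 MPa × 2.9×10⁻³ = 1060 MPa.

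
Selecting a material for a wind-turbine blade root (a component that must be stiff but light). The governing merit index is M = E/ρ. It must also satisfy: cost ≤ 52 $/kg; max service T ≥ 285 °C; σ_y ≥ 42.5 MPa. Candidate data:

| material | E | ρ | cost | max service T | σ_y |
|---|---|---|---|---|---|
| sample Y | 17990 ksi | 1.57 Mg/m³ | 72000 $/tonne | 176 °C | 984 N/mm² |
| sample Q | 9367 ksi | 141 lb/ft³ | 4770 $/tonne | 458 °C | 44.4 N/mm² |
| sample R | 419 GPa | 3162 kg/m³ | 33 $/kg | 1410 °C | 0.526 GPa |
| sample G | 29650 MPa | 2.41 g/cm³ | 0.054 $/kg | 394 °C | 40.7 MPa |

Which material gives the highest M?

sample R

Screen on constraints: cost ≤ 52 $/kg; max service T ≥ 285 °C; σ_y ≥ 42.5 MPa. Survivors: sample Q, sample R.
Convert each candidate to consistent units, then evaluate M:
  sample Q: E = 64.58 GPa, ρ = 2259 kg/m³
  sample R: E = 419.0 GPa, ρ = 3162 kg/m³
  sample R: M = 133 MN·m/kg
  sample Q: M = 28.6 MN·m/kg
Sample R ranks first.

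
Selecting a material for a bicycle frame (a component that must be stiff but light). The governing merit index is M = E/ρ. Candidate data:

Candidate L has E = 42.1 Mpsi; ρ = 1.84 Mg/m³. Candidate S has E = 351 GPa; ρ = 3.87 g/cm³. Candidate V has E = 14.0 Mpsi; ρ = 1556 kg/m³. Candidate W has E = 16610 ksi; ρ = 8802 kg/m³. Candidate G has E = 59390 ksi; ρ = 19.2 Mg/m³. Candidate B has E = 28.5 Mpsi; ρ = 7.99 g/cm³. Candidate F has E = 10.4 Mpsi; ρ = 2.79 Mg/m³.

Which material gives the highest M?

Putting every candidate on a common basis:
  candidate L: E = 290.3 GPa, ρ = 1840 kg/m³
  candidate S: E = 351.0 GPa, ρ = 3870 kg/m³
  candidate V: E = 96.53 GPa, ρ = 1556 kg/m³
  candidate W: E = 114.5 GPa, ρ = 8802 kg/m³
  candidate G: E = 409.5 GPa, ρ = 19200 kg/m³
  candidate B: E = 196.5 GPa, ρ = 7990 kg/m³
  candidate F: E = 71.71 GPa, ρ = 2790 kg/m³
  candidate L: M = 158 MN·m/kg
  candidate S: M = 90.7 MN·m/kg
  candidate V: M = 62.0 MN·m/kg
  candidate F: M = 25.7 MN·m/kg
  candidate B: M = 24.6 MN·m/kg
  candidate G: M = 21.3 MN·m/kg
  candidate W: M = 13.0 MN·m/kg
Candidate L has the largest M.

candidate L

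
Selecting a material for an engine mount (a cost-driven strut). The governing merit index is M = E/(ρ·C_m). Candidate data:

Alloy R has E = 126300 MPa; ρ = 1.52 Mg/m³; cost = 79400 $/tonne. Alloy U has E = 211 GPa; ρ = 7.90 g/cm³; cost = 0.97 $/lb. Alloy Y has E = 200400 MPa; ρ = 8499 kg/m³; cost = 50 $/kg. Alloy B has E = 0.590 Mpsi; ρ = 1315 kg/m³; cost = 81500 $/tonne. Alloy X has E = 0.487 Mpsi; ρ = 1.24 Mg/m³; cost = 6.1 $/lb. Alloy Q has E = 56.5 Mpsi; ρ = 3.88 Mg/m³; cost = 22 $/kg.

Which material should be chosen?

Putting every candidate on a common basis:
  alloy R: E = 126.3 GPa, ρ = 1520 kg/m³, cost = 79.40 $/kg
  alloy U: E = 211.0 GPa, ρ = 7900 kg/m³, cost = 2.138 $/kg
  alloy Y: E = 200.4 GPa, ρ = 8499 kg/m³, cost = 50.00 $/kg
  alloy B: E = 4.068 GPa, ρ = 1315 kg/m³, cost = 81.50 $/kg
  alloy X: E = 3.358 GPa, ρ = 1240 kg/m³, cost = 13.45 $/kg
  alloy Q: E = 389.6 GPa, ρ = 3880 kg/m³, cost = 22.00 $/kg
  alloy U: M = 12.5 MN·m per $
  alloy Q: M = 4.56 MN·m per $
  alloy R: M = 1.05 MN·m per $
  alloy Y: M = 0.472 MN·m per $
  alloy X: M = 0.201 MN·m per $
  alloy B: M = 0.0380 MN·m per $
Alloy U ranks first.

alloy U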